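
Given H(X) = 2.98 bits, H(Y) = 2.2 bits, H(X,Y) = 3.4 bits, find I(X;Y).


I(X;Y) = H(X) + H(Y) - H(X,Y) = 2.98 + 2.2 - 3.4 = 1.78

1.78 bits


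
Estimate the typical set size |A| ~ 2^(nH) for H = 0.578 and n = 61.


log2|A_typical| = nH = 61 * 0.578 = 35.258, so |A_typical| ~ 2^35.258 = 4.109e+10

4.109e+10


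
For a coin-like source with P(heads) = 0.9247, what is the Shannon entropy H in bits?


H = -p*log2(p) - (1-p)*log2(1-p). -0.9247*log2(0.9247) = 0.104438; -0.0753*log2(0.0753) = 0.280960. H = 0.104438 + 0.280960 = 0.3854

0.3854 bits


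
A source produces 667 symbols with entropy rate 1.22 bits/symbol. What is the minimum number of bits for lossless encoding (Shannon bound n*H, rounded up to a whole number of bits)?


Minimum bits >= n * H = 667 * 1.22 = 813.74, rounded up to a whole number of bits = 814

814 bits


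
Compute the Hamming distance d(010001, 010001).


Count differing positions: . . . . . . = 0 differences

0


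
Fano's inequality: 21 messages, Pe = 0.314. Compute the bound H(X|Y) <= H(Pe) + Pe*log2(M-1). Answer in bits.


H(Pe) = -Pe*log2(Pe) - (1-Pe)*log2(1-Pe) = -0.314*log2(0.314) - 0.686*log2(0.686) = 0.524745 + 0.372992 = 0.8977. Pe*log2(M-1) = 0.314*log2(20) = 1.357085. Bound = H(Pe) + Pe*log2(M-1) = 0.524745 + 0.372992 + 1.357085 = 2.2548

2.2548 bits


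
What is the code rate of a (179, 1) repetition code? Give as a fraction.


Rate = k/n = 1/179

1/179


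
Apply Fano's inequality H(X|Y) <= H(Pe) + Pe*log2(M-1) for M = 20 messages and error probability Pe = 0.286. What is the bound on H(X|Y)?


H(Pe) = -Pe*log2(Pe) - (1-Pe)*log2(1-Pe) = -0.286*log2(0.286) - 0.714*log2(0.714) = 0.516491 + 0.347007 = 0.8635. Pe*log2(M-1) = 0.286*log2(19) = 1.214907. Bound = H(Pe) + Pe*log2(M-1) = 0.516491 + 0.347007 + 1.214907 = 2.0784

2.0784 bits


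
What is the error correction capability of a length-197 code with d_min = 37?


Correction capability = floor((d-1)/2) = floor((37-1)/2) = 18

18 errors


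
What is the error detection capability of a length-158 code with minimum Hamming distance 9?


Detection capability = d_min - 1 = 9 - 1 = 8

8 errors


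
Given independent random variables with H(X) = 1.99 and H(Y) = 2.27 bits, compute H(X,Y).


For independent variables, H(X,Y) = H(X) + H(Y) = 1.99 + 2.27 = 4.26

4.26 bits


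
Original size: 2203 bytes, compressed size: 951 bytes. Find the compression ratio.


Ratio = original / compressed = 2203 / 951 = 2.3165

2.3165


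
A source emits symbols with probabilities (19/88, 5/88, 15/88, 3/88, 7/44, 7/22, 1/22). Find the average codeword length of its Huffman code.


Huffman construction (repeatedly merge the two least-probable nodes; each merge adds 1 bit to every symbol beneath it): 3/88 + 1/22 = 7/88; 5/88 + 7/88 = 3/22; 3/22 + 7/44 = 13/44; 15/88 + 19/88 = 17/44; 13/44 + 7/22 = 27/44; 17/44 + 27/44 = 1. Resulting codeword lengths (in the order the probabilities were given): (2, 4, 2, 5, 3, 2, 5). L_avg = sum(p_i * l_i) = 19/88*2 + 5/88*4 + 15/88*2 + 3/88*5 + 7/44*3 + 7/22*2 + 1/22*5 = 221/88 = 2.5114

2.5114 bits


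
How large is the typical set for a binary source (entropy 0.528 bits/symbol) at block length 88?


log2|A_typical| = nH = 88 * 0.528 = 46.464, so |A_typical| ~ 2^46.464 = 9.706e+13

9.706e+13


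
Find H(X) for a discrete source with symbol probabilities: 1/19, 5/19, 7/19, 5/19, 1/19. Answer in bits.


H = -sum(p_i * log2(p_i)). Terms: -(1/19)*log2(1/19) = 0.223575; -(5/19)*log2(5/19) = 0.506842; -(7/19)*log2(7/19) = 0.530737; -(5/19)*log2(5/19) = 0.506842; -(1/19)*log2(1/19) = 0.223575. H = 0.223575 + 0.506842 + 0.530737 + 0.506842 + 0.223575 = 1.9916

1.9916 bits


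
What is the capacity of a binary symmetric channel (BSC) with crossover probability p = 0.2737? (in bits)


H(p) = -p*log2(p) - (1-p)*log2(1-p) = -0.2737*log2(0.2737) - 0.7263*log2(0.7263) = 0.511636 + 0.335088 = 0.8467. C = 1 - H(p) = 1 - 0.8467 = 0.1533

0.1533 bits


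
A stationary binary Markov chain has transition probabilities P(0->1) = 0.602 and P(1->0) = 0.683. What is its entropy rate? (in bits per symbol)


Stationary distribution: pi_0 = p10/(p01+p10) = 0.5315, pi_1 = 0.4685. Entropy rate H' = pi_0*H(p01) + pi_1*H(p10) = 0.5315*0.9698 + 0.4685*0.9011 = 0.9376

0.9376 bits/symbol


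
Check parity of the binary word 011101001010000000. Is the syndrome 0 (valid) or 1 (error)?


Syndrome = XOR of all bits = 0 XOR 1 XOR 1 XOR 1 XOR 0 XOR 1 XOR 0 XOR 0 XOR 1 XOR 0 XOR 1 XOR 0 XOR 0 XOR 0 XOR 0 XOR 0 XOR 0 XOR 0 = 0

0


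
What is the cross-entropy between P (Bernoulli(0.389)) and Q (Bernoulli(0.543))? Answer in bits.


H(P,Q) = -p*log2(q) - (1-p)*log2(1-q). -0.389*log2(0.543) = 0.342700; -0.611*log2(0.457) = 0.690267. H(P,Q) = 0.342700 + 0.690267 = 1.033

1.033 bits


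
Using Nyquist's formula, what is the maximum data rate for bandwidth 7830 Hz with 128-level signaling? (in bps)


Rate = 2 * B * log2(M) = 2 * 7830 * 7.0 = 109620.0

109620.0 bps


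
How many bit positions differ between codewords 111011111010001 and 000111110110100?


Count differing positions: ^ ^ ^ ^ . . . . ^ ^ . . ^ . ^ = 8 differences

8


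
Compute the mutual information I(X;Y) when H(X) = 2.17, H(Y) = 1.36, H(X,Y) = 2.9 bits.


I(X;Y) = H(X) + H(Y) - H(X,Y) = 2.17 + 1.36 - 2.9 = 0.63

0.63 bits


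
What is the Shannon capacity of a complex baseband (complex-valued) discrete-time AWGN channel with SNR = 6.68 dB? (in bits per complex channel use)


SNR_linear = 10^(6.68/10) = 4.6559; C = log2(1 + SNR_linear) = log2(1 + 4.6559) = 2.4997

2.4997 bits/channel use


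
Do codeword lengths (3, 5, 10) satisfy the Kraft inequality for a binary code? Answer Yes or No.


Kraft sum = sum(2^(-l_i)) = 0.1572, need <= 1. Result: satisfied (a binary prefix-free code with these lengths exists)

Yes


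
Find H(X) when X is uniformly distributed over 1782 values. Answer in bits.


H = log2(n) = log2(1782) = 10.7993

10.7993 bits


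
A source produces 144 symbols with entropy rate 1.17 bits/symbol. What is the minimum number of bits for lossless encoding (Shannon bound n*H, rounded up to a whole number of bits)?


Minimum bits >= n * H = 144 * 1.17 = 168.48, rounded up to a whole number of bits = 169

169 bits


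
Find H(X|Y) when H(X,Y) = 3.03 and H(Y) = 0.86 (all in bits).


H(X|Y) = H(X,Y) - H(Y) = 3.03 - 0.86 = 2.17

2.17 bits


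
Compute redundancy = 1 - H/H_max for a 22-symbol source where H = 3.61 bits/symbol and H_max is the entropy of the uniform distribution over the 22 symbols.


H_max = log2(K) = log2(22) = 4.4594 bits/symbol. Redundancy = 1 - H/H_max = 1 - 3.61/4.4594 = 1 - 0.8095 = 0.1905

0.1905


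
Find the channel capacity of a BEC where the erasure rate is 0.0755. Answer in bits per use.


C = 1 - epsilon = 1 - 0.0755 = 0.9245

0.9245 bits


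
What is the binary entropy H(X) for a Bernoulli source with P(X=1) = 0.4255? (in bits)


H = -p*log2(p) - (1-p)*log2(1-p). -0.4255*log2(0.4255) = 0.524543; -0.5745*log2(0.5745) = 0.459382. H = 0.524543 + 0.459382 = 0.9839

0.9839 bits


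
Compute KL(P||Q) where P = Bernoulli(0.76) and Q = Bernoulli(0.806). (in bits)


KL = p*log2(p/q) + (1-p)*log2((1-p)/(1-q)) = 0.76*log2(0.76/0.806) + 0.24*log2(0.24/0.194) = 0.0092

0.0092 bits


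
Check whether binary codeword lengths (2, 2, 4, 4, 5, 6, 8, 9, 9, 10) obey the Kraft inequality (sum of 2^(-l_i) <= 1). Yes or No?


Kraft sum = sum(2^(-l_i)) = 0.6807, need <= 1. Result: satisfied (a binary prefix-free code with these lengths exists)

Yes


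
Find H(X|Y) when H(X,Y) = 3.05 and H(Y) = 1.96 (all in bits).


H(X|Y) = H(X,Y) - H(Y) = 3.05 - 1.96 = 1.09

1.09 bits


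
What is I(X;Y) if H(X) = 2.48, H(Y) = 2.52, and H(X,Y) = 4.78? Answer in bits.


I(X;Y) = H(X) + H(Y) - H(X,Y) = 2.48 + 2.52 - 4.78 = 0.22

0.22 bits


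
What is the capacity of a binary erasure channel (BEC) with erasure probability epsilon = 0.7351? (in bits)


C = 1 - epsilon = 1 - 0.7351 = 0.2649

0.2649 bits


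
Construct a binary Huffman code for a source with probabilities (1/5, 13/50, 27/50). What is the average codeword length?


Huffman construction (repeatedly merge the two least-probable nodes; each merge adds 1 bit to every symbol beneath it): 1/5 + 13/50 = 23/50; 23/50 + 27/50 = 1. Resulting codeword lengths (in the order the probabilities were given): (2, 2, 1). L_avg = sum(p_i * l_i) = 1/5*2 + 13/50*2 + 27/50*1 = 73/50 = 1.46

1.46 bits


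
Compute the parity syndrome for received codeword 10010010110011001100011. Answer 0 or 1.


Syndrome = XOR of all bits = 1 XOR 0 XOR 0 XOR 1 XOR 0 XOR 0 XOR 1 XOR 0 XOR 1 XOR 1 XOR 0 XOR 0 XOR 1 XOR 1 XOR 0 XOR 0 XOR 1 XOR 1 XOR 0 XOR 0 XOR 0 XOR 1 XOR 1 = 1

1


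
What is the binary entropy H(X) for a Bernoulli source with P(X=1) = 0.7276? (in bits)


H = -p*log2(p) - (1-p)*log2(1-p). -0.7276*log2(0.7276) = 0.333810; -0.2724*log2(0.2724) = 0.511077. H = 0.333810 + 0.511077 = 0.8449

0.8449 bits


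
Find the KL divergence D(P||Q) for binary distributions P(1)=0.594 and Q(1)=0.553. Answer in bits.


KL = p*log2(p/q) + (1-p)*log2((1-p)/(1-q)) = 0.594*log2(0.594/0.553) + 0.406*log2(0.406/0.447) = 0.0049

0.0049 bits


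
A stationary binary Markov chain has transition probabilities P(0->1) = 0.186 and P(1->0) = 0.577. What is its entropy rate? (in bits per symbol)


Stationary distribution: pi_0 = p10/(p01+p10) = 0.7562, pi_1 = 0.2438. Entropy rate H' = pi_0*H(p01) + pi_1*H(p10) = 0.7562*0.693 + 0.2438*0.9828 = 0.7637

0.7637 bits/symbol


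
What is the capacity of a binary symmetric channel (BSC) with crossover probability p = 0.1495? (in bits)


H(p) = -p*log2(p) - (1-p)*log2(1-p) = -0.1495*log2(0.1495) - 0.8505*log2(0.8505) = 0.409897 + 0.198691 = 0.6086. C = 1 - H(p) = 1 - 0.6086 = 0.3914

0.3914 bits


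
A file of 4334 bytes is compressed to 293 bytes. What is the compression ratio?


Ratio = original / compressed = 4334 / 293 = 14.7918

14.7918


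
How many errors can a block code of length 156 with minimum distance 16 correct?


Correction capability = floor((d-1)/2) = floor((16-1)/2) = 7

7 errors


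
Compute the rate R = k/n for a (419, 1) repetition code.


Rate = k/n = 1/419

1/419


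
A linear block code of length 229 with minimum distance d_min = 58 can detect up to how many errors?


Detection capability = d_min - 1 = 58 - 1 = 57

57 errors


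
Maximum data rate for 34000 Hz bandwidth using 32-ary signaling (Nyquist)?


Rate = 2 * B * log2(M) = 2 * 34000 * 5.0 = 340000.0

340000.0 bps


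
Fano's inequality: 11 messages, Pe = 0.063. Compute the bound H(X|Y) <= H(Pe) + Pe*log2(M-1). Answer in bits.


H(Pe) = -Pe*log2(Pe) - (1-Pe)*log2(1-Pe) = -0.063*log2(0.063) - 0.937*log2(0.937) = 0.251276 + 0.087965 = 0.3392. Pe*log2(M-1) = 0.063*log2(10) = 0.209281. Bound = H(Pe) + Pe*log2(M-1) = 0.251276 + 0.087965 + 0.209281 = 0.5485

0.5485 bits


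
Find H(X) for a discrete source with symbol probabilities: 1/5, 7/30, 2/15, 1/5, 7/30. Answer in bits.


H = -sum(p_i * log2(p_i)). Terms: -(1/5)*log2(1/5) = 0.464386; -(7/30)*log2(7/30) = 0.489892; -(2/15)*log2(2/15) = 0.387585; -(1/5)*log2(1/5) = 0.464386; -(7/30)*log2(7/30) = 0.489892. H = 0.464386 + 0.489892 + 0.387585 + 0.464386 + 0.489892 = 2.2961

2.2961 bits


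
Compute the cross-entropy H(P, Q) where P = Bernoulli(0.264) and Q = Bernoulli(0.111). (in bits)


H(P,Q) = -p*log2(q) - (1-p)*log2(1-q). -0.264*log2(0.111) = 0.837241; -0.736*log2(0.889) = 0.124932. H(P,Q) = 0.837241 + 0.124932 = 0.9622

0.9622 bits


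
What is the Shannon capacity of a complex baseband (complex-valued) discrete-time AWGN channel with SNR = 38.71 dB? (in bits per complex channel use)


SNR_linear = 10^(38.71/10) = 7430.1914; C = log2(1 + SNR_linear) = log2(1 + 7430.1914) = 12.8594

12.8594 bits/channel use


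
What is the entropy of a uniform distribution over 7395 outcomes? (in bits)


H = log2(n) = log2(7395) = 12.8523

12.8523 bits


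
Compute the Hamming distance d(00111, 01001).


Count differing positions: . ^ ^ ^ . = 3 differences

3


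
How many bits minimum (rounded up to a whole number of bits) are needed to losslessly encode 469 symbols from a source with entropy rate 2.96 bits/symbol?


Minimum bits >= n * H = 469 * 2.96 = 1388.24, rounded up to a whole number of bits = 1389

1389 bits


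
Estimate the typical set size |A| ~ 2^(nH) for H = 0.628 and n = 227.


log2|A_typical| = nH = 227 * 0.628 = 142.556, so |A_typical| ~ 2^142.556 = 8.197e+42

8.197e+42


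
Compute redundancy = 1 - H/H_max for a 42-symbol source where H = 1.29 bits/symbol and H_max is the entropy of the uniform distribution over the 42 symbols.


H_max = log2(K) = log2(42) = 5.3923 bits/symbol. Redundancy = 1 - H/H_max = 1 - 1.29/5.3923 = 1 - 0.2392 = 0.7608

0.7608


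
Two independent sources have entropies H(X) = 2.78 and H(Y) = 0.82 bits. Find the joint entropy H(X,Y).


For independent variables, H(X,Y) = H(X) + H(Y) = 2.78 + 0.82 = 3.6

3.6 bits


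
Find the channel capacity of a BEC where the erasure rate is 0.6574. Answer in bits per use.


C = 1 - epsilon = 1 - 0.6574 = 0.3426

0.3426 bits


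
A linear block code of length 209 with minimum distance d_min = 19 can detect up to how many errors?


Detection capability = d_min - 1 = 19 - 1 = 18

18 errors


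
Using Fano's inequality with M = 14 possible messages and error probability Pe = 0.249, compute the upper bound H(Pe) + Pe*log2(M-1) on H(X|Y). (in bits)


H(Pe) = -Pe*log2(Pe) - (1-Pe)*log2(1-Pe) = -0.249*log2(0.249) - 0.751*log2(0.751) = 0.499440 + 0.310250 = 0.8097. Pe*log2(M-1) = 0.249*log2(13) = 0.921409. Bound = H(Pe) + Pe*log2(M-1) = 0.499440 + 0.310250 + 0.921409 = 1.7311

1.7311 bits


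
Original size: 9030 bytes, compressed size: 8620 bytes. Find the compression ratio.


Ratio = original / compressed = 9030 / 8620 = 1.0476

1.0476


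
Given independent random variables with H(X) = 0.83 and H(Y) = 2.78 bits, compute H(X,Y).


For independent variables, H(X,Y) = H(X) + H(Y) = 0.83 + 2.78 = 3.61

3.61 bits


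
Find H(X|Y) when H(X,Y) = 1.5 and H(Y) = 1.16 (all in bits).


H(X|Y) = H(X,Y) - H(Y) = 1.5 - 1.16 = 0.34

0.34 bits


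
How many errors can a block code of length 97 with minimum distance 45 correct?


Correction capability = floor((d-1)/2) = floor((45-1)/2) = 22

22 errors


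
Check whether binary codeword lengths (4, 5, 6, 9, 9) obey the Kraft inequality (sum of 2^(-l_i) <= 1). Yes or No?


Kraft sum = sum(2^(-l_i)) = 0.1133, need <= 1. Result: satisfied (a binary prefix-free code with these lengths exists)

Yes


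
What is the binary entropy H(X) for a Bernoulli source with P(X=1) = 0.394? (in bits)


H = -p*log2(p) - (1-p)*log2(1-p). -0.394*log2(0.394) = 0.529431; -0.606*log2(0.606) = 0.437902. H = 0.529431 + 0.437902 = 0.9673

0.9673 bits


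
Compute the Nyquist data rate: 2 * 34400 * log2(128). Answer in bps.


Rate = 2 * B * log2(M) = 2 * 34400 * 7.0 = 481600.0

481600.0 bps


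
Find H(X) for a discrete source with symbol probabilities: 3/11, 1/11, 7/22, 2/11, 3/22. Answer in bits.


H = -sum(p_i * log2(p_i)). Terms: -(3/11)*log2(3/11) = 0.511219; -(1/11)*log2(1/11) = 0.314494; -(7/22)*log2(7/22) = 0.525661; -(2/11)*log2(2/11) = 0.447169; -(3/22)*log2(3/22) = 0.391973. H = 0.511219 + 0.314494 + 0.525661 + 0.447169 + 0.391973 = 2.1905

2.1905 bits


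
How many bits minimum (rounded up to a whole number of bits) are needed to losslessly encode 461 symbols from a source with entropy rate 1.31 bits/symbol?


Minimum bits >= n * H = 461 * 1.31 = 603.91, rounded up to a whole number of bits = 604

604 bits


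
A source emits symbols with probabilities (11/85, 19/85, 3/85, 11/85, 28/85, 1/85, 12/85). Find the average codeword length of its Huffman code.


Huffman construction (repeatedly merge the two least-probable nodes; each merge adds 1 bit to every symbol beneath it): 1/85 + 3/85 = 4/85; 4/85 + 11/85 = 3/17; 11/85 + 12/85 = 23/85; 3/17 + 19/85 = 2/5; 23/85 + 28/85 = 3/5; 2/5 + 3/5 = 1. Resulting codeword lengths (in the order the probabilities were given): (3, 2, 4, 3, 2, 4, 3). L_avg = sum(p_i * l_i) = 11/85*3 + 19/85*2 + 3/85*4 + 11/85*3 + 28/85*2 + 1/85*4 + 12/85*3 = 212/85 = 2.4941

2.4941 bits


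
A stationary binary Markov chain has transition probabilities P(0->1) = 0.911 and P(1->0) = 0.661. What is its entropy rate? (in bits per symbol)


Stationary distribution: pi_0 = p10/(p01+p10) = 0.4205, pi_1 = 0.5795. Entropy rate H' = pi_0*H(p01) + pi_1*H(p10) = 0.4205*0.4331 + 0.5795*0.9239 = 0.7175

0.7175 bits/symbol


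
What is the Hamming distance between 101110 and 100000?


Count differing positions: . . ^ ^ ^ . = 3 differences

3


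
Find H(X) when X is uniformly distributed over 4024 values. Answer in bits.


H = log2(n) = log2(4024) = 11.9744

11.9744 bits


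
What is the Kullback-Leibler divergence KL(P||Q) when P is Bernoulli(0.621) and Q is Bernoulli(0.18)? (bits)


KL = p*log2(p/q) + (1-p)*log2((1-p)/(1-q)) = 0.621*log2(0.621/0.18) + 0.379*log2(0.379/0.82) = 0.6875

0.6875 bits


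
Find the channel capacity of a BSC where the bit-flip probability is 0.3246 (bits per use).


H(p) = -p*log2(p) - (1-p)*log2(1-p) = -0.3246*log2(0.3246) - 0.6754*log2(0.6754) = 0.526912 + 0.382402 = 0.9093. C = 1 - H(p) = 1 - 0.9093 = 0.0907

0.0907 bits


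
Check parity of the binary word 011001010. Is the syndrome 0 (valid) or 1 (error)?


Syndrome = XOR of all bits = 0 XOR 1 XOR 1 XOR 0 XOR 0 XOR 1 XOR 0 XOR 1 XOR 0 = 0

0


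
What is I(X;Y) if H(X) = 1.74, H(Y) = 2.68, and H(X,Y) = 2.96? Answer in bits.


I(X;Y) = H(X) + H(Y) - H(X,Y) = 1.74 + 2.68 - 2.96 = 1.46

1.46 bits


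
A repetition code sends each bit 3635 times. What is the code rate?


Rate = k/n = 1/3635

1/3635


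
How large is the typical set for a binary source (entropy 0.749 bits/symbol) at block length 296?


log2|A_typical| = nH = 296 * 0.749 = 221.704, so |A_typical| ~ 2^221.704 = 5.490e+66

5.490e+66


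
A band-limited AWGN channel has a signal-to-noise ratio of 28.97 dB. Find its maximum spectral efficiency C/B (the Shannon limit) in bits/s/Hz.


SNR_linear = 10^(28.97/10) = 788.8601; C/B = log2(1 + SNR_linear) = log2(1 + 788.8601) = 9.6255

9.6255 bits/s/Hz


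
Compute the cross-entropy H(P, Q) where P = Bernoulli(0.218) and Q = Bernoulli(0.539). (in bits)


H(P,Q) = -p*log2(q) - (1-p)*log2(1-q). -0.218*log2(0.539) = 0.194378; -0.782*log2(0.461) = 0.873620. H(P,Q) = 0.194378 + 0.873620 = 1.068

1.068 bits


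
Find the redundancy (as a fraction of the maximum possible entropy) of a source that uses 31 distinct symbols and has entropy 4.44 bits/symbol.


H_max = log2(K) = log2(31) = 4.9542 bits/symbol. Redundancy = 1 - H/H_max = 1 - 4.44/4.9542 = 1 - 0.8962 = 0.1038

0.1038


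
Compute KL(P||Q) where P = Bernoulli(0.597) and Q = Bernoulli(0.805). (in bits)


KL = p*log2(p/q) + (1-p)*log2((1-p)/(1-q)) = 0.597*log2(0.597/0.805) + 0.403*log2(0.403/0.195) = 0.1646

0.1646 bits


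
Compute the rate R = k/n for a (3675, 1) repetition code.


Rate = k/n = 1/3675

1/3675


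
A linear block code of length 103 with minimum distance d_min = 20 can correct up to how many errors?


Correction capability = floor((d-1)/2) = floor((20-1)/2) = 9

9 errors


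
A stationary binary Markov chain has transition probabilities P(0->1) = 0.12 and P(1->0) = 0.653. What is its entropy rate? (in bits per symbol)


Stationary distribution: pi_0 = p10/(p01+p10) = 0.8448, pi_1 = 0.1552. Entropy rate H' = pi_0*H(p01) + pi_1*H(p10) = 0.8448*0.5294 + 0.1552*0.9314 = 0.5918

0.5918 bits/symbol


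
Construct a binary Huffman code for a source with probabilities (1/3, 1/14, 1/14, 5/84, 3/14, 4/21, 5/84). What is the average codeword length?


Huffman construction (repeatedly merge the two least-probable nodes; each merge adds 1 bit to every symbol beneath it): 5/84 + 5/84 = 5/42; 1/14 + 1/14 = 1/7; 5/42 + 1/7 = 11/42; 4/21 + 3/14 = 17/42; 11/42 + 1/3 = 25/42; 17/42 + 25/42 = 1. Resulting codeword lengths (in the order the probabilities were given): (2, 4, 4, 4, 2, 2, 4). L_avg = sum(p_i * l_i) = 1/3*2 + 1/14*4 + 1/14*4 + 5/84*4 + 3/14*2 + 4/21*2 + 5/84*4 = 53/21 = 2.5238

2.5238 bits


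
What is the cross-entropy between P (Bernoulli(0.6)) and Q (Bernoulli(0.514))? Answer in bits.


H(P,Q) = -p*log2(q) - (1-p)*log2(1-q). -0.6*log2(0.514) = 0.576096; -0.4*log2(0.486) = 0.416389. H(P,Q) = 0.576096 + 0.416389 = 0.9925

0.9925 bits


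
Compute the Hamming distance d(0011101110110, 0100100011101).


Count differing positions: . ^ ^ ^ . . ^ ^ . ^ . ^ ^ = 8 differences

8


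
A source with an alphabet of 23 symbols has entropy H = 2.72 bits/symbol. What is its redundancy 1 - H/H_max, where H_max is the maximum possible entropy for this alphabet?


H_max = log2(K) = log2(23) = 4.5236 bits/symbol. Redundancy = 1 - H/H_max = 1 - 2.72/4.5236 = 1 - 0.6013 = 0.3987

0.3987


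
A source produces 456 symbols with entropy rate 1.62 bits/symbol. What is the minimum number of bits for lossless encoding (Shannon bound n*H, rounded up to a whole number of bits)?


Minimum bits >= n * H = 456 * 1.62 = 738.72, rounded up to a whole number of bits = 739

739 bits


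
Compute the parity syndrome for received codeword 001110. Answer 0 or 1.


Syndrome = XOR of all bits = 0 XOR 0 XOR 1 XOR 1 XOR 1 XOR 0 = 1

1


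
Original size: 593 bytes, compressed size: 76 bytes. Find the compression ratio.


Ratio = original / compressed = 593 / 76 = 7.8026

7.8026


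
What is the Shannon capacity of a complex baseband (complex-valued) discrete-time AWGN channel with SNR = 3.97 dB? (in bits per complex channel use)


SNR_linear = 10^(3.97/10) = 2.4946; C = log2(1 + SNR_linear) = log2(1 + 2.4946) = 1.8051

1.8051 bits/channel use


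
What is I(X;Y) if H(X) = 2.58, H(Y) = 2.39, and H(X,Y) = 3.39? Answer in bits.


I(X;Y) = H(X) + H(Y) - H(X,Y) = 2.58 + 2.39 - 3.39 = 1.58

1.58 bits


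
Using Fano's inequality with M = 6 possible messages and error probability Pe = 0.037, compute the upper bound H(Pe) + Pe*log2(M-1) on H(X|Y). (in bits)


H(Pe) = -Pe*log2(Pe) - (1-Pe)*log2(1-Pe) = -0.037*log2(0.037) - 0.963*log2(0.963) = 0.175984 + 0.052380 = 0.2284. Pe*log2(M-1) = 0.037*log2(5) = 0.085911. Bound = H(Pe) + Pe*log2(M-1) = 0.175984 + 0.052380 + 0.085911 = 0.3143

0.3143 bits


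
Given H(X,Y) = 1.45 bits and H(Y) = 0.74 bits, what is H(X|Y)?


H(X|Y) = H(X,Y) - H(Y) = 1.45 - 0.74 = 0.71

0.71 bits


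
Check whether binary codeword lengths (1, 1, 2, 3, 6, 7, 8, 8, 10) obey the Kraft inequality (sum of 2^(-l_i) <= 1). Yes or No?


Kraft sum = sum(2^(-l_i)) = 1.4072, need <= 1. Result: violated (a binary prefix-free code with these lengths cannot exist)

No


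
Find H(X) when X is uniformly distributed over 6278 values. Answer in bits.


H = log2(n) = log2(6278) = 12.6161

12.6161 bits


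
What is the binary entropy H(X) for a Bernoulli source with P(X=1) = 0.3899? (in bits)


H = -p*log2(p) - (1-p)*log2(1-p). -0.3899*log2(0.3899) = 0.529805; -0.6101*log2(0.6101) = 0.434930. H = 0.529805 + 0.434930 = 0.9647

0.9647 bits


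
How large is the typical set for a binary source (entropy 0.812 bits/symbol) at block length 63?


log2|A_typical| = nH = 63 * 0.812 = 51.156, so |A_typical| ~ 2^51.156 = 2.509e+15

2.509e+15


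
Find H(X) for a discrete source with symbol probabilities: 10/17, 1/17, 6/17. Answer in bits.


H = -sum(p_i * log2(p_i)). Terms: -(10/17)*log2(10/17) = 0.450315; -(1/17)*log2(1/17) = 0.240439; -(6/17)*log2(6/17) = 0.530294. H = 0.450315 + 0.240439 + 0.530294 = 1.221

1.221 bits


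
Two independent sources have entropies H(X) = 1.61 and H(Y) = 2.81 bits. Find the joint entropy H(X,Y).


For independent variables, H(X,Y) = H(X) + H(Y) = 1.61 + 2.81 = 4.42

4.42 bits


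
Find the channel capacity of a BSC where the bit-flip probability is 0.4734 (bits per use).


H(p) = -p*log2(p) - (1-p)*log2(1-p) = -0.4734*log2(0.4734) - 0.5266*log2(0.5266) = 0.510736 + 0.487221 = 0.998. C = 1 - H(p) = 1 - 0.998 = 0.002

0.002 bits


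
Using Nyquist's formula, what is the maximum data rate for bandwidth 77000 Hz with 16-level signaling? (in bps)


Rate = 2 * B * log2(M) = 2 * 77000 * 4.0 = 616000.0

616000.0 bps


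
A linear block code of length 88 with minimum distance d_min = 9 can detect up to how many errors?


Detection capability = d_min - 1 = 9 - 1 = 8

8 errors


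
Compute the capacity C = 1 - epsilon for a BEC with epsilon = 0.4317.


C = 1 - epsilon = 1 - 0.4317 = 0.5683

0.5683 bits


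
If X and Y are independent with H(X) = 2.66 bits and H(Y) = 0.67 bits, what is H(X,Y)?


For independent variables, H(X,Y) = H(X) + H(Y) = 2.66 + 0.67 = 3.33

3.33 bits


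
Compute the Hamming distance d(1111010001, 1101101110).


Count differing positions: . . ^ . ^ ^ ^ ^ ^ ^ = 7 differences

7


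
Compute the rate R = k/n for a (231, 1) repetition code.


Rate = k/n = 1/231

1/231


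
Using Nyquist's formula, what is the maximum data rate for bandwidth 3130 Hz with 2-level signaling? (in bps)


Rate = 2 * B * log2(M) = 2 * 3130 * 1.0 = 6260.0

6260.0 bps


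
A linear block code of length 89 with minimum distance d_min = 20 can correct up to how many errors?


Correction capability = floor((d-1)/2) = floor((20-1)/2) = 9

9 errors


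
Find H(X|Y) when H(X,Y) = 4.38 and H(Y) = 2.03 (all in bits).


H(X|Y) = H(X,Y) - H(Y) = 4.38 - 2.03 = 2.35

2.35 bits


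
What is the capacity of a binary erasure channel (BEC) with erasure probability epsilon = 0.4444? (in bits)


C = 1 - epsilon = 1 - 0.4444 = 0.5556

0.5556 bits


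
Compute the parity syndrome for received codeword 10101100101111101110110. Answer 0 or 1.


Syndrome = XOR of all bits = 1 XOR 0 XOR 1 XOR 0 XOR 1 XOR 1 XOR 0 XOR 0 XOR 1 XOR 0 XOR 1 XOR 1 XOR 1 XOR 1 XOR 1 XOR 0 XOR 1 XOR 1 XOR 1 XOR 0 XOR 1 XOR 1 XOR 0 = 1

1


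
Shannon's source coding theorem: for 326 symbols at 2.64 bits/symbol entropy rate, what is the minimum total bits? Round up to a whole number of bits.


Minimum bits >= n * H = 326 * 2.64 = 860.64, rounded up to a whole number of bits = 861

861 bits


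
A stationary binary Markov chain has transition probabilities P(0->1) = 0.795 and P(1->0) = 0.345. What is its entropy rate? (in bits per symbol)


Stationary distribution: pi_0 = p10/(p01+p10) = 0.3026, pi_1 = 0.6974. Entropy rate H' = pi_0*H(p01) + pi_1*H(p10) = 0.3026*0.7318 + 0.6974*0.9295 = 0.8697

0.8697 bits/symbol


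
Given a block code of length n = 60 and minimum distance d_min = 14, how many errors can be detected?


Detection capability = d_min - 1 = 14 - 1 = 13

13 errors


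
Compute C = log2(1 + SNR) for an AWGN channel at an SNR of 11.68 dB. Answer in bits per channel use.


SNR_linear = 10^(11.68/10) = 14.7231; C = log2(1 + SNR_linear) = log2(1 + 14.7231) = 3.9748

3.9748 bits/channel use


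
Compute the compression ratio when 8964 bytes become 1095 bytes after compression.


Ratio = original / compressed = 8964 / 1095 = 8.1863

8.1863


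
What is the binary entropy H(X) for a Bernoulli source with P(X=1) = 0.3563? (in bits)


H = -p*log2(p) - (1-p)*log2(1-p). -0.3563*log2(0.3563) = 0.530472; -0.6437*log2(0.6437) = 0.409097. H = 0.530472 + 0.409097 = 0.9396

0.9396 bits


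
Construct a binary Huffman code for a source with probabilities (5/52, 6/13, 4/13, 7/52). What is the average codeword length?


Huffman construction (repeatedly merge the two least-probable nodes; each merge adds 1 bit to every symbol beneath it): 5/52 + 7/52 = 3/13; 3/13 + 4/13 = 7/13; 6/13 + 7/13 = 1. Resulting codeword lengths (in the order the probabilities were given): (3, 1, 2, 3). L_avg = sum(p_i * l_i) = 5/52*3 + 6/13*1 + 4/13*2 + 7/52*3 = 23/13 = 1.7692

1.7692 bits


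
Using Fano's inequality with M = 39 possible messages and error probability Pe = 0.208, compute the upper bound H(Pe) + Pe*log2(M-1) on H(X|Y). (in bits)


H(Pe) = -Pe*log2(Pe) - (1-Pe)*log2(1-Pe) = -0.208*log2(0.208) - 0.792*log2(0.792) = 0.471192 + 0.266451 = 0.7376. Pe*log2(M-1) = 0.208*log2(38) = 1.091569. Bound = H(Pe) + Pe*log2(M-1) = 0.471192 + 0.266451 + 1.091569 = 1.8292

1.8292 bits


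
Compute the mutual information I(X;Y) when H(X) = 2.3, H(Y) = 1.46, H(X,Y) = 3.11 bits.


I(X;Y) = H(X) + H(Y) - H(X,Y) = 2.3 + 1.46 - 3.11 = 0.65

0.65 bits


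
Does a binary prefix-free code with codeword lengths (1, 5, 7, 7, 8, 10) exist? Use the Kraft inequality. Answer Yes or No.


Kraft sum = sum(2^(-l_i)) = 0.5518, need <= 1. Result: satisfied (a binary prefix-free code with these lengths exists)

Yes


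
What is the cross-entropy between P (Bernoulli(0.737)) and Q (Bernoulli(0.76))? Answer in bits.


H(P,Q) = -p*log2(q) - (1-p)*log2(1-q). -0.737*log2(0.76) = 0.291799; -0.263*log2(0.24) = 0.541489. H(P,Q) = 0.291799 + 0.541489 = 0.8333

0.8333 bits


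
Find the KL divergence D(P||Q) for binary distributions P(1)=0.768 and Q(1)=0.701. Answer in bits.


KL = p*log2(p/q) + (1-p)*log2((1-p)/(1-q)) = 0.768*log2(0.768/0.701) + 0.232*log2(0.232/0.299) = 0.0162

0.0162 bits


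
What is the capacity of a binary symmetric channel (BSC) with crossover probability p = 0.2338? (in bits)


H(p) = -p*log2(p) - (1-p)*log2(1-p) = -0.2338*log2(0.2338) - 0.7662*log2(0.7662) = 0.490198 + 0.294379 = 0.7846. C = 1 - H(p) = 1 - 0.7846 = 0.2154

0.2154 bits


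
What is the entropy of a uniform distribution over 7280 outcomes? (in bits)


H = log2(n) = log2(7280) = 12.8297

12.8297 bits


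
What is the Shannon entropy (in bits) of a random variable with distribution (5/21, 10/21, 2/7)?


H = -sum(p_i * log2(p_i)). Terms: -(5/21)*log2(5/21) = 0.492950; -(10/21)*log2(10/21) = 0.509709; -(2/7)*log2(2/7) = 0.516387. H = 0.492950 + 0.509709 + 0.516387 = 1.519

1.519 bits


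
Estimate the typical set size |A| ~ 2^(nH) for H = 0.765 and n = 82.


log2|A_typical| = nH = 82 * 0.765 = 62.73, so |A_typical| ~ 2^62.73 = 7.649e+18

7.649e+18


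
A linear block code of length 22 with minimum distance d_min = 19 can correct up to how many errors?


Correction capability = floor((d-1)/2) = floor((19-1)/2) = 9

9 errors


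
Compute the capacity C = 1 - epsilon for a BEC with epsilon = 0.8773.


C = 1 - epsilon = 1 - 0.8773 = 0.1227

0.1227 bits


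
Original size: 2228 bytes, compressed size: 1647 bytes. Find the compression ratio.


Ratio = original / compressed = 2228 / 1647 = 1.3528

1.3528


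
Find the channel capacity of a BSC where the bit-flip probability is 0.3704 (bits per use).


H(p) = -p*log2(p) - (1-p)*log2(1-p) = -0.3704*log2(0.3704) - 0.6296*log2(0.6296) = 0.530725 + 0.420253 = 0.951. C = 1 - H(p) = 1 - 0.951 = 0.049

0.049 bits


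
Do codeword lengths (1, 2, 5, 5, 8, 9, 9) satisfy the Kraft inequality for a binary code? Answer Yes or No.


Kraft sum = sum(2^(-l_i)) = 0.8203, need <= 1. Result: satisfied (a binary prefix-free code with these lengths exists)

Yes


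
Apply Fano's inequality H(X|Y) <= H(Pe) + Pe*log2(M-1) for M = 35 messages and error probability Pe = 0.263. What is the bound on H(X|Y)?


H(Pe) = -Pe*log2(Pe) - (1-Pe)*log2(1-Pe) = -0.263*log2(0.263) - 0.737*log2(0.737) = 0.506766 + 0.324474 = 0.8312. Pe*log2(M-1) = 0.263*log2(34) = 1.338003. Bound = H(Pe) + Pe*log2(M-1) = 0.506766 + 0.324474 + 1.338003 = 2.1692

2.1692 bits


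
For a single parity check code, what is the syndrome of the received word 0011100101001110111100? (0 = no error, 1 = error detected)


Syndrome = XOR of all bits = 0 XOR 0 XOR 1 XOR 1 XOR 1 XOR 0 XOR 0 XOR 1 XOR 0 XOR 1 XOR 0 XOR 0 XOR 1 XOR 1 XOR 1 XOR 0 XOR 1 XOR 1 XOR 1 XOR 1 XOR 0 XOR 0 = 0

0


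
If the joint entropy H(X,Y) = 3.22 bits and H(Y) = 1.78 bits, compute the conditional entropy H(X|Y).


H(X|Y) = H(X,Y) - H(Y) = 3.22 - 1.78 = 1.44

1.44 bits


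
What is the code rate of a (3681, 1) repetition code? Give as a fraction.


Rate = k/n = 1/3681

1/3681


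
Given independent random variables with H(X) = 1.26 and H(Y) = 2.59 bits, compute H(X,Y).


For independent variables, H(X,Y) = H(X) + H(Y) = 1.26 + 2.59 = 3.85

3.85 bits


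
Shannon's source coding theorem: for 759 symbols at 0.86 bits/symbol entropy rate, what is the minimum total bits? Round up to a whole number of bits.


Minimum bits >= n * H = 759 * 0.86 = 652.74, rounded up to a whole number of bits = 653

653 bits


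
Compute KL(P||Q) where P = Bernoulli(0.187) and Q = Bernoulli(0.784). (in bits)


KL = p*log2(p/q) + (1-p)*log2((1-p)/(1-q)) = 0.187*log2(0.187/0.784) + 0.813*log2(0.813/0.216) = 1.168

1.168 bits


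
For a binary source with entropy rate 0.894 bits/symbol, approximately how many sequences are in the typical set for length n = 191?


log2|A_typical| = nH = 191 * 0.894 = 170.754, so |A_typical| ~ 2^170.754 = 2.524e+51

2.524e+51


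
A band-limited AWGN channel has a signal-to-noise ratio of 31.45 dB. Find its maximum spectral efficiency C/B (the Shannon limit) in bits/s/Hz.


SNR_linear = 10^(31.45/10) = 1396.3684; C/B = log2(1 + SNR_linear) = log2(1 + 1396.3684) = 10.4485

10.4485 bits/s/Hz


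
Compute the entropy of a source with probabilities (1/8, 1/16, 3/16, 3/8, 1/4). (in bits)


H = -sum(p_i * log2(p_i)). Terms: -(1/8)*log2(1/8) = 0.375000; -(1/16)*log2(1/16) = 0.250000; -(3/16)*log2(3/16) = 0.452820; -(3/8)*log2(3/8) = 0.530639; -(1/4)*log2(1/4) = 0.500000. H = 0.375000 + 0.250000 + 0.452820 + 0.530639 + 0.500000 = 2.1085

2.1085 bits


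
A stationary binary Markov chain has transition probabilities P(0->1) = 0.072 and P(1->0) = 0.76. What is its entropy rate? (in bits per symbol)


Stationary distribution: pi_0 = p10/(p01+p10) = 0.9135, pi_1 = 0.0865. Entropy rate H' = pi_0*H(p01) + pi_1*H(p10) = 0.9135*0.3733 + 0.0865*0.795 = 0.4098

0.4098 bits/symbol


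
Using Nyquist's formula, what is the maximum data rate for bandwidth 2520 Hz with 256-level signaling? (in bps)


Rate = 2 * B * log2(M) = 2 * 2520 * 8.0 = 40320.0

40320.0 bps


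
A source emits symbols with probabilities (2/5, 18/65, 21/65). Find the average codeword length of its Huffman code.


Huffman construction (repeatedly merge the two least-probable nodes; each merge adds 1 bit to every symbol beneath it): 18/65 + 21/65 = 3/5; 2/5 + 3/5 = 1. Resulting codeword lengths (in the order the probabilities were given): (1, 2, 2). L_avg = sum(p_i * l_i) = 2/5*1 + 18/65*2 + 21/65*2 = 8/5 = 1.6

1.6 bits


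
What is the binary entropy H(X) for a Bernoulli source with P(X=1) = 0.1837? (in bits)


H = -p*log2(p) - (1-p)*log2(1-p). -0.1837*log2(0.1837) = 0.449069; -0.8163*log2(0.8163) = 0.239036. H = 0.449069 + 0.239036 = 0.6881

0.6881 bits


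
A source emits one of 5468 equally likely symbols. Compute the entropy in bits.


H = log2(n) = log2(5468) = 12.4168

12.4168 bits


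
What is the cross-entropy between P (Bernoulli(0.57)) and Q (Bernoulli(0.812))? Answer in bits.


H(P,Q) = -p*log2(q) - (1-p)*log2(1-q). -0.57*log2(0.812) = 0.171256; -0.43*log2(0.188) = 1.036814. H(P,Q) = 0.171256 + 1.036814 = 1.2081

1.2081 bits


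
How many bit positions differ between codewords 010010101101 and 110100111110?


Count differing positions: ^ . . ^ ^ . . ^ . . ^ ^ = 6 differences

6


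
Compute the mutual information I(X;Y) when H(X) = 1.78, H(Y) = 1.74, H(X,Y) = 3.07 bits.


I(X;Y) = H(X) + H(Y) - H(X,Y) = 1.78 + 1.74 - 3.07 = 0.45

0.45 bits


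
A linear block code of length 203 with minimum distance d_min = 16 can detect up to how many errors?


Detection capability = d_min - 1 = 16 - 1 = 15

15 errors


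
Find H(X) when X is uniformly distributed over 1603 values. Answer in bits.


H = log2(n) = log2(1603) = 10.6466

10.6466 bits


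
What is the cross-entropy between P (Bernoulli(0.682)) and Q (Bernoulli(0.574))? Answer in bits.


H(P,Q) = -p*log2(q) - (1-p)*log2(1-q). -0.682*log2(0.574) = 0.546198; -0.318*log2(0.426) = 0.391482. H(P,Q) = 0.546198 + 0.391482 = 0.9377

0.9377 bits


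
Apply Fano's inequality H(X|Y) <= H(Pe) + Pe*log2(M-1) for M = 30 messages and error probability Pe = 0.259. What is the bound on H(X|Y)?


H(Pe) = -Pe*log2(Pe) - (1-Pe)*log2(1-Pe) = -0.259*log2(0.259) - 0.741*log2(0.741) = 0.504785 + 0.320449 = 0.8252. Pe*log2(M-1) = 0.259*log2(29) = 1.258217. Bound = H(Pe) + Pe*log2(M-1) = 0.504785 + 0.320449 + 1.258217 = 2.0835

2.0835 bits


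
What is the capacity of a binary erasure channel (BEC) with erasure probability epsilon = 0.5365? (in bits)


C = 1 - epsilon = 1 - 0.5365 = 0.4635

0.4635 bits


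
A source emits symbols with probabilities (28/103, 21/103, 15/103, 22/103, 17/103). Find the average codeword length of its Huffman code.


Huffman construction (repeatedly merge the two least-probable nodes; each merge adds 1 bit to every symbol beneath it): 15/103 + 17/103 = 32/103; 21/103 + 22/103 = 43/103; 28/103 + 32/103 = 60/103; 43/103 + 60/103 = 1. Resulting codeword lengths (in the order the probabilities were given): (2, 2, 3, 2, 3). L_avg = sum(p_i * l_i) = 28/103*2 + 21/103*2 + 15/103*3 + 22/103*2 + 17/103*3 = 238/103 = 2.3107

2.3107 bits


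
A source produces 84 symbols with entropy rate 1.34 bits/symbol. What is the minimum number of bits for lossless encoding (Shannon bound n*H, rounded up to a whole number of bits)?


Minimum bits >= n * H = 84 * 1.34 = 112.56, rounded up to a whole number of bits = 113

113 bits


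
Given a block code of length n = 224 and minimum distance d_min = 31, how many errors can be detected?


Detection capability = d_min - 1 = 31 - 1 = 30

30 errors


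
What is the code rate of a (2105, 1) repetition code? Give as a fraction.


Rate = k/n = 1/2105

1/2105


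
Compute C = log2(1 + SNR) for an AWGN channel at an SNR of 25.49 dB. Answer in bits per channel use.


SNR_linear = 10^(25.49/10) = 353.9973; C = log2(1 + SNR_linear) = log2(1 + 353.9973) = 8.4717

8.4717 bits/channel use


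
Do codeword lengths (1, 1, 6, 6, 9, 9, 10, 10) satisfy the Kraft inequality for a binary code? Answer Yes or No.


Kraft sum = sum(2^(-l_i)) = 1.0371, need <= 1. Result: violated (a binary prefix-free code with these lengths cannot exist)

No


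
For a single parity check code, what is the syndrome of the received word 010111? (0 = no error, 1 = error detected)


Syndrome = XOR of all bits = 0 XOR 1 XOR 0 XOR 1 XOR 1 XOR 1 = 0

0


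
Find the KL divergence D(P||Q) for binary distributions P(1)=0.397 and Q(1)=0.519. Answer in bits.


KL = p*log2(p/q) + (1-p)*log2((1-p)/(1-q)) = 0.397*log2(0.397/0.519) + 0.603*log2(0.603/0.481) = 0.0432

0.0432 bits


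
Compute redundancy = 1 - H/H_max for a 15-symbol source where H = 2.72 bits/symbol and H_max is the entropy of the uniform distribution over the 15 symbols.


H_max = log2(K) = log2(15) = 3.9069 bits/symbol. Redundancy = 1 - H/H_max = 1 - 2.72/3.9069 = 1 - 0.6962 = 0.3038

0.3038


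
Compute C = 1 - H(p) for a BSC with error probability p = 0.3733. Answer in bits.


H(p) = -p*log2(p) - (1-p)*log2(1-p) = -0.3733*log2(0.3733) - 0.6267*log2(0.6267) = 0.530681 + 0.422492 = 0.9532. C = 1 - H(p) = 1 - 0.9532 = 0.0468

0.0468 bits


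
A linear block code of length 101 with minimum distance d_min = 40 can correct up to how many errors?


Correction capability = floor((d-1)/2) = floor((40-1)/2) = 19

19 errors


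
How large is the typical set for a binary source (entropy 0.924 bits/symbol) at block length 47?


log2|A_typical| = nH = 47 * 0.924 = 43.428, so |A_typical| ~ 2^43.428 = 1.183e+13

1.183e+13
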